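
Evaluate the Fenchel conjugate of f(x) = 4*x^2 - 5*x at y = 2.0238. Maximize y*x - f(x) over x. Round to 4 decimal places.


f*(y) = sup_x {y*x - a*x^2 - b*x} = sup_x {(y-b)*x - a*x^2}
FOC: (y - b) - 2a*x = 0 => x* = (y - b)/(2a)
x* = (2.0238 + 5)/(2*4) = 0.878
f*(2.0238) = (y-b)^2/(4a) = (2.0238 + 5)^2/(4*4)
= 49.3338/16 = 3.0834


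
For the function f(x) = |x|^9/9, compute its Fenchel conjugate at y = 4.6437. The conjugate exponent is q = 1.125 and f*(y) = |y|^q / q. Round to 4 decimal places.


The conjugate exponent q satisfies 1/p + 1/q = 1.
p = 9, so q = 9/(9 - 1) = 1.125
|y|^q = 4.6437^1.125 = 5.6263
f*(4.6437) = 5.6263 / 1.125 = 5.0011


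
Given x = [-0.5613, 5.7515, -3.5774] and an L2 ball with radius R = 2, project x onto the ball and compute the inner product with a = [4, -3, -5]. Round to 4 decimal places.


Step 1: Compute ||x|| (intermediates to 6 decimals).
||x|| = sqrt((-0.5613)^2 + 5.7515^2 + (-3.5774)^2) = 6.796514
Step 2: Project.
Since ||x|| > R, scale = R/||x|| = 2/6.796514 = 0.294269, proj(x) = scale * x
proj(x) = [-0.165173, 1.692488, -1.052718]
Step 3: Dot product.
a^T * proj(x) = 4*(-0.165173) - 3*1.692488 - 5*(-1.052718) = -0.4746


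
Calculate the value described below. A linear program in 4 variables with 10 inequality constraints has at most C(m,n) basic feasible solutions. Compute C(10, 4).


Each vertex corresponds to some choice of n active constraints out of m, so the number of vertices is at most C(m, n) = m! / (n!(m-n)!).
m = 10, n = 4
Numerator: 10 * 9 * 8 * 7
Denominator: 4! = 24
C(10, 4) = 210


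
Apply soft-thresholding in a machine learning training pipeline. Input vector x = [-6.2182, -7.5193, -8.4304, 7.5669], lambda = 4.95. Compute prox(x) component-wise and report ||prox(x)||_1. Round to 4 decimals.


Soft-thresholding with lambda = 4.95:
prox(-6.2182) = sign(-6.2182)*max(|-6.2182| - 4.95, 0) = -1.2682
prox(-7.5193) = sign(-7.5193)*max(|-7.5193| - 4.95, 0) = -2.5693
prox(-8.4304) = sign(-8.4304)*max(|-8.4304| - 4.95, 0) = -3.4804
prox(7.5669) = sign(7.5669)*max(|7.5669| - 4.95, 0) = 2.6169
prox(x) = [-1.2682, -2.5693, -3.4804, 2.6169]
||prox(x)||_1 = 1.2682 + 2.5693 + 3.4804 + 2.6169 = 9.9348


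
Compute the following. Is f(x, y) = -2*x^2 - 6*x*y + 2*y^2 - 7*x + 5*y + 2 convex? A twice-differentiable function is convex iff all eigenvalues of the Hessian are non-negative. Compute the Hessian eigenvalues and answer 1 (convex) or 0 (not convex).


The Hessian of f(x,y) = -2*x^2 - 6*x*y + 2*y^2 - 7*x + 5*y + 2 is:
H = [[-4, -6], [-6, 4]]
Trace = -4 + 4 = 0
Determinant = -4*4 - (-6)^2 = -52
Discriminant = (0)^2 - 4*-52 = 208.0
Eigenvalues: lambda_1 = -7.2111, lambda_2 = 7.2111
The function is not convex.

0


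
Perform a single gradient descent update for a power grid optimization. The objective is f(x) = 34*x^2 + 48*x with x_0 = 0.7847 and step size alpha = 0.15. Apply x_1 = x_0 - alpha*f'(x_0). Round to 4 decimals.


We compute the gradient at x_0 and apply the update.
f'(x) = 68*x + 48
f'(0.7847) = 68*0.7847 + 48 = 101.3596
x_1 = 0.7847 - 0.15*101.3596 = -14.4192


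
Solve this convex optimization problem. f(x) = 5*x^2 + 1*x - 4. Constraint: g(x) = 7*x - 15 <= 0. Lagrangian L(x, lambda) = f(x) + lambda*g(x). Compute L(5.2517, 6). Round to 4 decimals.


Step 1: Evaluate f(x).
f(5.2517) = 5*5.2517^2 + 1*5.2517 - 4 = 139.1535
Step 2: Evaluate g(x).
g(5.2517) = 7*5.2517 - 15 = 21.7619
Step 3: Compute Lagrangian.
L = 139.1535 + 6*21.7619 = 269.7249


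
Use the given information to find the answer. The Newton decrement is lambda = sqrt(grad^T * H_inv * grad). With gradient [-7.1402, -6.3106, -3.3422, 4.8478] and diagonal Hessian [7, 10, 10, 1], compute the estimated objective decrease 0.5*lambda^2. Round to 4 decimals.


Step 1: H is diagonal, so H^(-1) * g = [-1.02, -0.6311, -0.3342, 4.8478].
Step 2: g^T H^(-1) g = sum_i g_i^2 / H_ii
  = (-7.1402)^2/7 + (-6.3106)^2/10 + (-3.3422)^2/10 + (4.8478)^2/1
  = 7.2832 + 3.9824 + 1.117 + 23.5012 = 35.8838
Step 3: Objective decrease = 0.5 * g^T H^(-1) g = 17.9419


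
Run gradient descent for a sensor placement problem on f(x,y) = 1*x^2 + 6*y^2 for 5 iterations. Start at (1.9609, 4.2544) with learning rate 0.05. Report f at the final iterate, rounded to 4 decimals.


Gradient descent on f(x,y) = 1*x^2 + 6*y^2.
Starting point: (1.9609, 4.2544), alpha = 0.05
Step 1: grad_x = 2*1*1.9609 = 3.9218, grad_y = 2*6*4.2544 = 51.0528
  x_1 = 1.9609 - 0.05*3.9218 = 1.7648
  y_1 = 4.2544 - 0.05*51.0528 = 1.7018
Step 2: grad_x = 2*1*1.7648 = 3.5296, grad_y = 2*6*1.7018 = 20.4211
  x_2 = 1.7648 - 0.05*3.5296 = 1.5883
  y_2 = 1.7018 - 0.05*20.4211 = 0.6807
Step 3: grad_x = 2*1*1.5883 = 3.1767, grad_y = 2*6*0.6807 = 8.1684
  x_3 = 1.5883 - 0.05*3.1767 = 1.4295
  y_3 = 0.6807 - 0.05*8.1684 = 0.2723
Step 4: grad_x = 2*1*1.4295 = 2.859, grad_y = 2*6*0.2723 = 3.2674
  x_4 = 1.4295 - 0.05*2.859 = 1.2865
  y_4 = 0.2723 - 0.05*3.2674 = 0.1089
Step 5: grad_x = 2*1*1.2865 = 2.5731, grad_y = 2*6*0.1089 = 1.307
  x_5 = 1.2865 - 0.05*2.5731 = 1.1579
  y_5 = 0.1089 - 0.05*1.307 = 0.0436
f(1.1579, 0.0436) = 1*1.1579^2 + 6*0.0436^2 = 1.3521


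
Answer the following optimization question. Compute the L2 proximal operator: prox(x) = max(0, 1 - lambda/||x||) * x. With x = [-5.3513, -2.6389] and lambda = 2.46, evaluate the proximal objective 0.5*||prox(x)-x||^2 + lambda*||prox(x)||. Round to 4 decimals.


Step 1: Compute ||x||.
||x|| = 5.9666
Step 2: Compute scaling factor.
scale = max(0, 1 - 2.46/5.9666) = 0.5877
Step 3: prox(x) = [-3.145, -1.5509]
||prox(x)|| = 3.5066
Step 4: Proximal objective.
0.5*||prox-x||^2 = 3.0258
lambda*||prox|| = 8.6262
Total = 11.652


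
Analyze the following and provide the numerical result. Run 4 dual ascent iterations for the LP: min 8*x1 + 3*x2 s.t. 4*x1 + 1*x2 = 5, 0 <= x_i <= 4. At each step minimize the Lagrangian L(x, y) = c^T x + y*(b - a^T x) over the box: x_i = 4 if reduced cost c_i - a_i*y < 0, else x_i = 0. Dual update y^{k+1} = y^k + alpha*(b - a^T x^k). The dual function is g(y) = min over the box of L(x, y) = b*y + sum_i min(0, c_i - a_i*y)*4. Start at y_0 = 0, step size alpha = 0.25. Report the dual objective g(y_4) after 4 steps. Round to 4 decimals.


Dual ascent for LP: min 8*x1 + 3*x2, 4*x1 + 1*x2 = 5, 0 <= x_i <= 4
Step 1: y^k = 0.0, reduced costs: (8.0, 3.0)
  x^k = (0.0, 0.0), subgradient = b - a^T x = 5.0
  y^{k+1} = 0.0 + 0.25*5.0 = 1.25
Step 2: y^k = 1.25, reduced costs: (3.0, 1.75)
  x^k = (0.0, 0.0), subgradient = b - a^T x = 5.0
  y^{k+1} = 1.25 + 0.25*5.0 = 2.5
Step 3: y^k = 2.5, reduced costs: (-2.0, 0.5)
  x^k = (4.0, 0.0), subgradient = b - a^T x = -11.0
  y^{k+1} = 2.5 + 0.25*-11.0 = -0.25
Step 4: y^k = -0.25, reduced costs: (9.0, 3.25)
  x^k = (0.0, 0.0), subgradient = b - a^T x = 5.0
  y^{k+1} = -0.25 + 0.25*5.0 = 1.0
Dual objective at y_4 = 1.0: reduced costs (4.0, 2.0), box minimizer x = (0.0, 0.0)
g(y_4) = b*y + (c1 - a1*y)*x1 + (c2 - a2*y)*x2 = 5*1.0 + 4.0*0.0 + 2.0*0.0 = 5.0 + 0.0 + 0.0 = 5.0


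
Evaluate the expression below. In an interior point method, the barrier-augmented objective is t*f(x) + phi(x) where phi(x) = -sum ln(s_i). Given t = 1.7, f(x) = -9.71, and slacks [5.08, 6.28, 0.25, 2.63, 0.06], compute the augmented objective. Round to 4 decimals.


Step 1: Compute log-barrier.
ln values: [1.6253, 1.8374, -1.3863, 0.967, -2.8134]
phi = -(1.6253 + 1.8374 - 1.3863 + 0.967 - 2.8134) = -0.23
Step 2: Compute augmented objective.
t*f(x) = 1.7*-9.71 = -16.507
Total = -16.507 - 0.23 = -16.737


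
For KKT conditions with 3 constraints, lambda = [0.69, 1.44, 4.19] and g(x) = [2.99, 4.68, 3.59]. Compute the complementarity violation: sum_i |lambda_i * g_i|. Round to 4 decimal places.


KKT complementary slackness check:
lambda_1 * g_1 = 0.69 * 2.99 = 2.0631
lambda_2 * g_2 = 1.44 * 4.68 = 6.7392
lambda_3 * g_3 = 4.19 * 3.59 = 15.0421
Total violation = 2.0631 + 6.7392 + 15.0421 = 23.8444


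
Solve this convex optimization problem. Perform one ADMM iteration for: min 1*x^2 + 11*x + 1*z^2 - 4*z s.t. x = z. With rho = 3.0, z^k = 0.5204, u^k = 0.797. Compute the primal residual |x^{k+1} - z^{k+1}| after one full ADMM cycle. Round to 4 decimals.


ADMM iteration with rho = 3.0, z^k = 0.5204, u^k = 0.797
Step 1: x-update.
Minimize 1*x^2 + 11*x + (3.0/2)*(x - 0.5204 + 0.797)^2
FOC: (2*1 + 3.0)*x = -11 + 3.0*(0.5204 - 0.797)
x^{k+1} = -2.366
Step 2: z-update.
Minimize 1*z^2 - 4*z + (3.0/2)*(-2.366 - z + 0.797)^2
FOC: (2*1 + 3.0)*z = 4 + 3.0*(-2.366 + 0.797)
z^{k+1} = -0.1414
Step 3: u-update.
u^{k+1} = 0.797 - 2.366 + 0.1414 = -1.4276
Step 4: Primal residual = |-2.366 + 0.1414| = 2.2246


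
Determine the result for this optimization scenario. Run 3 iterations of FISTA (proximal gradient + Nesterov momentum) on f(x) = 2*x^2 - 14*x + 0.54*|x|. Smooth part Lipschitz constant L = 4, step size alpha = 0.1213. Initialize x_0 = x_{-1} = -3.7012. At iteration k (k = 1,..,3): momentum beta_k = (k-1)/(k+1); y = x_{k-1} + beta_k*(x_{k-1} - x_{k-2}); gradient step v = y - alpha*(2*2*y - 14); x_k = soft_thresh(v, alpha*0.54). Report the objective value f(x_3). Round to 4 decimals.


FISTA on f(x) = 2*x^2 - 14*x + 0.54*|x|
L = 4, alpha = 0.1213
Iteration 1: beta = 0.0, y = -3.7012 + 0.0*(-3.7012 + 3.7012) = -3.7012
  grad(y) = -28.8048, v = y - alpha*grad = -0.2072
  prox(v) = soft_thresh(-0.2072, 0.0655) = -0.1417
Iteration 2: beta = 0.3333, y = -0.1417 + 0.3333*(-0.1417 + 3.7012) = 1.0448
  grad(y) = -9.8207, v = y - alpha*grad = 2.2361
  prox(v) = soft_thresh(2.2361, 0.0655) = 2.1706
Iteration 3: beta = 0.5, y = 2.1706 + 0.5*(2.1706 + 0.1417) = 3.3267
  grad(y) = -0.6932, v = y - alpha*grad = 3.4108
  prox(v) = soft_thresh(3.4108, 0.0655) = 3.3453
f(x_3) = 2*3.3453^2 - 14*3.3453 + 0.54*|3.3453| = -22.6457


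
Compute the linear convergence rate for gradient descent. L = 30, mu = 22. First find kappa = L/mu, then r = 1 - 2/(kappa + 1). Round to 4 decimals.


Step 1: Compute the condition number.
kappa = L/mu = 30/22 = 1.3636
Step 2: Compute the convergence rate.
r = 1 - 2/(kappa + 1) = 1 - 2*mu/(L + mu) = (L - mu)/(L + mu) = 8/52 = 0.1538


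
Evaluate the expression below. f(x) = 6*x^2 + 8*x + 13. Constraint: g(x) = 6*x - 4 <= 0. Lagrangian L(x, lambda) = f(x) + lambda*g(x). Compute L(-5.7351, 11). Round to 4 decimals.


Step 1: Evaluate f(x).
f(-5.7351) = 6*(-5.7351)^2 + 8*(-5.7351) + 13 = 164.4674
Step 2: Evaluate g(x).
g(-5.7351) = 6*-5.7351 - 4 = -38.4106
Step 3: Compute Lagrangian.
L = 164.4674 + 11*-38.4106 = -258.0492


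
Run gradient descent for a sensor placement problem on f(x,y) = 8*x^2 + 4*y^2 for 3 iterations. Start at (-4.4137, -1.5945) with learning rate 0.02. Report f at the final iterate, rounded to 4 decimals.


Gradient descent on f(x,y) = 8*x^2 + 4*y^2.
Starting point: (-4.4137, -1.5945), alpha = 0.02
Step 1: grad_x = 2*8*-4.4137 = -70.6192, grad_y = 2*4*-1.5945 = -12.756
  x_1 = -4.4137 - 0.02*-70.6192 = -3.0013
  y_1 = -1.5945 - 0.02*-12.756 = -1.3394
Step 2: grad_x = 2*8*-3.0013 = -48.0211, grad_y = 2*4*-1.3394 = -10.715
  x_2 = -3.0013 - 0.02*-48.0211 = -2.0409
  y_2 = -1.3394 - 0.02*-10.715 = -1.1251
Step 3: grad_x = 2*8*-2.0409 = -32.6543, grad_y = 2*4*-1.1251 = -9.0006
  x_3 = -2.0409 - 0.02*-32.6543 = -1.3878
  y_3 = -1.1251 - 0.02*-9.0006 = -0.9451
f(-1.3878, -0.9451) = 8*(-1.3878)^2 + 4*(-0.9451)^2 = 18.9807


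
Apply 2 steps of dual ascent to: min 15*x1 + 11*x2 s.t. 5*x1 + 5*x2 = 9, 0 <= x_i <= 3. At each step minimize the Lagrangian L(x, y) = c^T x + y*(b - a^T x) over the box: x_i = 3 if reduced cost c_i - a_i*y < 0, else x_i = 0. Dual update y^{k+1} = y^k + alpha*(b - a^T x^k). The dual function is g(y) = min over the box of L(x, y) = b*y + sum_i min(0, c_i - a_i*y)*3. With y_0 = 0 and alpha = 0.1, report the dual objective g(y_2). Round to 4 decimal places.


Dual ascent for LP: min 15*x1 + 11*x2, 5*x1 + 5*x2 = 9, 0 <= x_i <= 3
Step 1: y^k = 0.0, reduced costs: (15.0, 11.0)
  x^k = (0.0, 0.0), subgradient = b - a^T x = 9.0
  y^{k+1} = 0.0 + 0.1*9.0 = 0.9
Step 2: y^k = 0.9, reduced costs: (10.5, 6.5)
  x^k = (0.0, 0.0), subgradient = b - a^T x = 9.0
  y^{k+1} = 0.9 + 0.1*9.0 = 1.8
Dual objective at y_2 = 1.8: reduced costs (6.0, 2.0), box minimizer x = (0.0, 0.0)
g(y_2) = b*y + (c1 - a1*y)*x1 + (c2 - a2*y)*x2 = 9*1.8 + 6.0*0.0 + 2.0*0.0 = 16.2 + 0.0 + 0.0 = 16.2


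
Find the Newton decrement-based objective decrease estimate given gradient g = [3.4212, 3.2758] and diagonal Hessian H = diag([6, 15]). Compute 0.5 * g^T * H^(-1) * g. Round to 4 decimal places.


Step 1: H is diagonal, so H^(-1) * g = [0.5702, 0.2184].
Step 2: g^T H^(-1) g = sum_i g_i^2 / H_ii
  = (3.4212)^2/6 + (3.2758)^2/15
  = 1.9508 + 0.7154 = 2.6662
Step 3: Objective decrease = 0.5 * g^T H^(-1) g = 1.3331


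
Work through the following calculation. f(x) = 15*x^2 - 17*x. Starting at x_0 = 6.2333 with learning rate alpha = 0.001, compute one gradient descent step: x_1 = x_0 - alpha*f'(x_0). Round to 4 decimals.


We compute the gradient at x_0 and apply the update.
f'(x) = 30*x - 17
f'(6.2333) = 30*6.2333 - 17 = 169.999
x_1 = 6.2333 - 0.001*169.999 = 6.0633


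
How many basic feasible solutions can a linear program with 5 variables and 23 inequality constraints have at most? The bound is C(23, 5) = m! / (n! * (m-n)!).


Each vertex corresponds to some choice of n active constraints out of m, so the number of vertices is at most C(m, n) = m! / (n!(m-n)!).
m = 23, n = 5
Numerator: 23 * 22 * 21 * 20 * 19
Denominator: 5! = 120
C(23, 5) = 33649


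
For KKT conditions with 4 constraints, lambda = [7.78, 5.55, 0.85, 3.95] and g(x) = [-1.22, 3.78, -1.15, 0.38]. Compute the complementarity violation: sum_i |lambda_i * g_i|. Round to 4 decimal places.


KKT complementary slackness check:
lambda_1 * g_1 = 7.78 * -1.22 = -9.4916
lambda_2 * g_2 = 5.55 * 3.78 = 20.979
lambda_3 * g_3 = 0.85 * -1.15 = -0.9775
lambda_4 * g_4 = 3.95 * 0.38 = 1.501
Total violation = 9.4916 + 20.979 + 0.9775 + 1.501 = 32.9491


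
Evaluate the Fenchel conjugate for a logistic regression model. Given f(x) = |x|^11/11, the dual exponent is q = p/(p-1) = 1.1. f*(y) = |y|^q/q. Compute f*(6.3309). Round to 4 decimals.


The conjugate exponent q satisfies 1/p + 1/q = 1.
p = 11, so q = 11/(11 - 1) = 1.1
|y|^q = 6.3309^1.1 = 7.614
f*(6.3309) = 7.614 / 1.1 = 6.9218


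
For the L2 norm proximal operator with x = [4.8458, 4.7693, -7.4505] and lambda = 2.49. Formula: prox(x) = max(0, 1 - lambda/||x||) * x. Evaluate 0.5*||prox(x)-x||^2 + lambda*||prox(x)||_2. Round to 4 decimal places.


Step 1: Compute ||x||.
||x|| = 10.0865
Step 2: Compute scaling factor.
scale = max(0, 1 - 2.49/10.0865) = 0.7531
Step 3: prox(x) = [3.6495, 3.5919, -5.6112]
||prox(x)|| = 7.5965
Step 4: Proximal objective.
0.5*||prox-x||^2 = 3.1001
lambda*||prox|| = 18.9153
Total = 22.0154


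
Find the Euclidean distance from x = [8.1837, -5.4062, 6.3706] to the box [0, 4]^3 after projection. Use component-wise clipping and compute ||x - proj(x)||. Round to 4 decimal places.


Project each component onto [0, 4].
clip(8.1837) = 4.0, clip(-5.4062) = 0.0, clip(6.3706) = 4.0
Projection = [4.0, 0.0, 4.0]
Squared diffs: [17.5033, 29.227, 5.6197]
Distance = sqrt(52.35) = 7.2353


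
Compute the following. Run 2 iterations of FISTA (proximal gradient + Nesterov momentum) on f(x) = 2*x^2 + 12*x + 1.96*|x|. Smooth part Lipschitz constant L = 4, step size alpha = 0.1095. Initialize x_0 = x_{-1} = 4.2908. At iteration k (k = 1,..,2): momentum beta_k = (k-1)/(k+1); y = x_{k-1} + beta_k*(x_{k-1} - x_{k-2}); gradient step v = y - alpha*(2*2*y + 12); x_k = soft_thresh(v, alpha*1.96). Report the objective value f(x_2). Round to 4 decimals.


FISTA on f(x) = 2*x^2 + 12*x + 1.96*|x|
L = 4, alpha = 0.1095
Iteration 1: beta = 0.0, y = 4.2908 + 0.0*(4.2908 - 4.2908) = 4.2908
  grad(y) = 29.1632, v = y - alpha*grad = 1.0974
  prox(v) = soft_thresh(1.0974, 0.2146) = 0.8828
Iteration 2: beta = 0.3333, y = 0.8828 + 0.3333*(0.8828 - 4.2908) = -0.2532
  grad(y) = 10.9873, v = y - alpha*grad = -1.4563
  prox(v) = soft_thresh(-1.4563, 0.2146) = -1.2417
f(x_2) = 2*(-1.2417)^2 + 12*(-1.2417) + 1.96*|-1.2417| = -9.3829


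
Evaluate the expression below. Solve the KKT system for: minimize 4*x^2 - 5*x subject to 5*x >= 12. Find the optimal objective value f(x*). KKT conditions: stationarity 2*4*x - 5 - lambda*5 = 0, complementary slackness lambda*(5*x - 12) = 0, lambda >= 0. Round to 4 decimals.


Step 1: Try lambda = 0 (constraint inactive).
x_unc = 5/(2*4) = 0.625
Check: 5*0.625 = 3.125 < 12 -- violated!
Step 2: Constraint must be active: 5*x = 12
x* = 12/5 = 2.4
lambda = (2*4*2.4 - 5)/5 = 2.84
Step 3: Compute optimal value.
f(x*) = 4*2.4^2 - 5*2.4 = 11.04


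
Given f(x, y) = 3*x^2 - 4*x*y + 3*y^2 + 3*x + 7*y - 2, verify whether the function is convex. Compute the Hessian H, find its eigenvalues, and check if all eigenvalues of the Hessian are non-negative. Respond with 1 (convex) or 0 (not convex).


The Hessian of f(x,y) = 3*x^2 - 4*x*y + 3*y^2 + 3*x + 7*y - 2 is:
H = [[6, -4], [-4, 6]]
Trace = 6 + 6 = 12
Determinant = 6*6 - (-4)^2 = 20
Discriminant = (12)^2 - 4*20 = 64.0
Eigenvalues: lambda_1 = 2.0, lambda_2 = 10.0
The function is convex.

1


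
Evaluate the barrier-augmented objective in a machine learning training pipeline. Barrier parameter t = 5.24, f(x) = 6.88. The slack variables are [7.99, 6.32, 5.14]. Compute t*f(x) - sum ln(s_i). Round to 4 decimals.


Step 1: Compute log-barrier.
ln values: [2.0782, 1.8437, 1.6371]
phi = -(2.0782 + 1.8437 + 1.6371) = -5.559
Step 2: Compute augmented objective.
t*f(x) = 5.24*6.88 = 36.0512
Total = 36.0512 - 5.559 = 30.4922


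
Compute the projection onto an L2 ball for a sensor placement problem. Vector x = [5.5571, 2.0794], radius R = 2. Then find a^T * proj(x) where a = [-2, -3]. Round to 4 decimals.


Step 1: Compute ||x|| (intermediates to 6 decimals).
||x|| = sqrt(5.5571^2 + 2.0794^2) = 5.933402
Step 2: Project.
Since ||x|| > R, scale = R/||x|| = 2/5.933402 = 0.337075, proj(x) = scale * x
proj(x) = [1.873159, 0.700914]
Step 3: Dot product.
a^T * proj(x) = -2*1.873159 - 3*0.700914 = -5.8491


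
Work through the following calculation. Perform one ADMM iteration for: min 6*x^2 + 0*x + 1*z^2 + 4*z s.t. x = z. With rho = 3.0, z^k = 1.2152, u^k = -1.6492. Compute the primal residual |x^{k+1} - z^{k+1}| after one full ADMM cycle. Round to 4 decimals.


ADMM iteration with rho = 3.0, z^k = 1.2152, u^k = -1.6492
Step 1: x-update.
Minimize 6*x^2 + 0*x + (3.0/2)*(x - 1.2152 - 1.6492)^2
FOC: (2*6 + 3.0)*x = 0 + 3.0*(1.2152 + 1.6492)
x^{k+1} = 0.5729
Step 2: z-update.
Minimize 1*z^2 + 4*z + (3.0/2)*(0.5729 - z - 1.6492)^2
FOC: (2*1 + 3.0)*z = -4 + 3.0*(0.5729 - 1.6492)
z^{k+1} = -1.4458
Step 3: u-update.
u^{k+1} = -1.6492 + 0.5729 + 1.4458 = 0.3695
Step 4: Primal residual = |0.5729 + 1.4458| = 2.0187


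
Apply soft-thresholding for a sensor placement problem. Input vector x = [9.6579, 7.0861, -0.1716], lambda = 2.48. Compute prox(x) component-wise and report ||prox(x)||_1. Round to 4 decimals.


Soft-thresholding with lambda = 2.48:
prox(9.6579) = sign(9.6579)*max(|9.6579| - 2.48, 0) = 7.1779
prox(7.0861) = sign(7.0861)*max(|7.0861| - 2.48, 0) = 4.6061
prox(-0.1716) = sign(-0.1716)*max(|-0.1716| - 2.48, 0) = 0.0
prox(x) = [7.1779, 4.6061, 0.0]
||prox(x)||_1 = 7.1779 + 4.6061 + 0.0 = 11.784


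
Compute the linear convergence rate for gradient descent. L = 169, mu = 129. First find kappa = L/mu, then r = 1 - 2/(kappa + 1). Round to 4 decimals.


Step 1: Compute the condition number.
kappa = L/mu = 169/129 = 1.3101
Step 2: Compute the convergence rate.
r = 1 - 2/(kappa + 1) = 1 - 2*mu/(L + mu) = (L - mu)/(L + mu) = 40/298 = 0.1342


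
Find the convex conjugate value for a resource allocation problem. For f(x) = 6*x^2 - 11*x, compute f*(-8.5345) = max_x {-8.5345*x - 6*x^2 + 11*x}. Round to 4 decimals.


f*(y) = sup_x {y*x - a*x^2 - b*x} = sup_x {(y-b)*x - a*x^2}
FOC: (y - b) - 2a*x = 0 => x* = (y - b)/(2a)
x* = (-8.5345 + 11)/(2*6) = 0.2055
f*(-8.5345) = (y-b)^2/(4a) = (-8.5345 + 11)^2/(4*6)
= 6.0787/24 = 0.2533


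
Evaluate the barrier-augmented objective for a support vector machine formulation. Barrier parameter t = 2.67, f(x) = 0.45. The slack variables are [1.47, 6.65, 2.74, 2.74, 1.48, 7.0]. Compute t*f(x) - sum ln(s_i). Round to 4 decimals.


Step 1: Compute log-barrier.
ln values: [0.3853, 1.8946, 1.008, 1.008, 0.392, 1.9459]
phi = -(0.3853 + 1.8946 + 1.008 + 1.008 + 0.392 + 1.9459) = -6.6337
Step 2: Compute augmented objective.
t*f(x) = 2.67*0.45 = 1.2015
Total = 1.2015 - 6.6337 = -5.4322


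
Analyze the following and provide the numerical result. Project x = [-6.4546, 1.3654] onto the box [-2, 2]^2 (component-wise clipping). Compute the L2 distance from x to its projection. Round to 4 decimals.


Project each component onto [-2, 2].
clip(-6.4546) = -2.0, clip(1.3654) = 1.3654
Projection = [-2.0, 1.3654]
Squared diffs: [19.8435, 0.0]
Distance = sqrt(19.8435) = 4.4546


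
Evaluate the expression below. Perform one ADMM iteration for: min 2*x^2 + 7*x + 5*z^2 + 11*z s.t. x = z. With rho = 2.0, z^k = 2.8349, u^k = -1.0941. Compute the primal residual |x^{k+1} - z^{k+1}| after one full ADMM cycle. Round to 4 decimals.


ADMM iteration with rho = 2.0, z^k = 2.8349, u^k = -1.0941
Step 1: x-update.
Minimize 2*x^2 + 7*x + (2.0/2)*(x - 2.8349 - 1.0941)^2
FOC: (2*2 + 2.0)*x = -7 + 2.0*(2.8349 + 1.0941)
x^{k+1} = 0.143
Step 2: z-update.
Minimize 5*z^2 + 11*z + (2.0/2)*(0.143 - z - 1.0941)^2
FOC: (2*5 + 2.0)*z = -11 + 2.0*(0.143 - 1.0941)
z^{k+1} = -1.0752
Step 3: u-update.
u^{k+1} = -1.0941 + 0.143 + 1.0752 = 0.1241
Step 4: Primal residual = |0.143 + 1.0752| = 1.2182


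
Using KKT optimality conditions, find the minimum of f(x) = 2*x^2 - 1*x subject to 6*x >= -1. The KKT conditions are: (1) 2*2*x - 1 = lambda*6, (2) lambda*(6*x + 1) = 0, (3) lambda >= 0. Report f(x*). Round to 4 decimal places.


Step 1: Try lambda = 0 (constraint inactive).
Stationarity: 2*2*x - 1 = 0
x* = 1/(2*2) = 0.25
Check constraint: 6*0.25 = 1.5 >= -1 -- satisfied.
Step 2: Compute optimal value.
f(x*) = 2*0.25^2 - 1*0.25 = -0.125


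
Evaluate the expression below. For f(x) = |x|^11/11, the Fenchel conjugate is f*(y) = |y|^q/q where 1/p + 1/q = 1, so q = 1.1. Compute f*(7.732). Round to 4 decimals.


The conjugate exponent q satisfies 1/p + 1/q = 1.
p = 11, so q = 11/(11 - 1) = 1.1
|y|^q = 7.732^1.1 = 9.4868
f*(7.732) = 9.4868 / 1.1 = 8.6244


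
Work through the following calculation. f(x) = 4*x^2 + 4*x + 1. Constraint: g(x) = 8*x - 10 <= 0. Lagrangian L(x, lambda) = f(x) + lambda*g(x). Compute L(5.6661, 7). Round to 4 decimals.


Step 1: Evaluate f(x).
f(5.6661) = 4*5.6661^2 + 4*5.6661 + 1 = 152.0832
Step 2: Evaluate g(x).
g(5.6661) = 8*5.6661 - 10 = 35.3288
Step 3: Compute Lagrangian.
L = 152.0832 + 7*35.3288 = 399.3848


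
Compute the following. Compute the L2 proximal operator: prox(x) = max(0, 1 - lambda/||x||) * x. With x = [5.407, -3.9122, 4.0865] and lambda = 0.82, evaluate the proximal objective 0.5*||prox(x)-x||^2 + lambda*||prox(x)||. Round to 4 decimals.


Step 1: Compute ||x||.
||x|| = 7.8256
Step 2: Compute scaling factor.
scale = max(0, 1 - 0.82/7.8256) = 0.8952
Step 3: prox(x) = [4.8404, -3.5023, 3.6583]
||prox(x)|| = 7.0056
Step 4: Proximal objective.
0.5*||prox-x||^2 = 0.3362
lambda*||prox|| = 5.7446
Total = 6.0808


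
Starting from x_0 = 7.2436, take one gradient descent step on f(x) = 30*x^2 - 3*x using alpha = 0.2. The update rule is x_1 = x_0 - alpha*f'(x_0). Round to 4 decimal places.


We compute the gradient at x_0 and apply the update.
f'(x) = 60*x - 3
f'(7.2436) = 60*7.2436 - 3 = 431.616
x_1 = 7.2436 - 0.2*431.616 = -79.0796


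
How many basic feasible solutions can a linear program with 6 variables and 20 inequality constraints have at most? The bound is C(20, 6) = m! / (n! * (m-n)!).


Each vertex corresponds to some choice of n active constraints out of m, so the number of vertices is at most C(m, n) = m! / (n!(m-n)!).
m = 20, n = 6
Numerator: 20 * 19 * 18 * 17 * 16 * 15
Denominator: 6! = 720
C(20, 6) = 38760


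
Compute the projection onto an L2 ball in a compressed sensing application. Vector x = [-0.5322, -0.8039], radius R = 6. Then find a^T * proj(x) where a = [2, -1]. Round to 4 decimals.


Step 1: Compute ||x|| (intermediates to 6 decimals).
||x|| = sqrt((-0.5322)^2 + (-0.8039)^2) = 0.964102
Step 2: Project.
Since ||x|| <= R, proj = x (no scaling needed).
proj(x) = [-0.5322, -0.8039]
Step 3: Dot product.
a^T * proj(x) = 2*(-0.5322) - 1*(-0.8039) = -0.2605


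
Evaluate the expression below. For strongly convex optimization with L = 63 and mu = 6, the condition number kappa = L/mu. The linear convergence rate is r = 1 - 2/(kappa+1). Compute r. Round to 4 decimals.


Step 1: Compute the condition number.
kappa = L/mu = 63/6 = 10.5
Step 2: Compute the convergence rate.
r = 1 - 2/(kappa + 1) = 1 - 2*mu/(L + mu) = (L - mu)/(L + mu) = 57/69 = 0.8261


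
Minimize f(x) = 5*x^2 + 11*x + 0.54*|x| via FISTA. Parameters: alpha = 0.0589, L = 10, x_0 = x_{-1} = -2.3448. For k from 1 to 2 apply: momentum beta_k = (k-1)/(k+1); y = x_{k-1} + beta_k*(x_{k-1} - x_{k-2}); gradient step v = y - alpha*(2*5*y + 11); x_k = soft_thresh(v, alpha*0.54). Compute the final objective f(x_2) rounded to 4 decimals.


FISTA on f(x) = 5*x^2 + 11*x + 0.54*|x|
L = 10, alpha = 0.0589
Iteration 1: beta = 0.0, y = -2.3448 + 0.0*(-2.3448 + 2.3448) = -2.3448
  grad(y) = -12.448, v = y - alpha*grad = -1.6116
  prox(v) = soft_thresh(-1.6116, 0.0318) = -1.5798
Iteration 2: beta = 0.3333, y = -1.5798 + 0.3333*(-1.5798 + 2.3448) = -1.3248
  grad(y) = -2.2481, v = y - alpha*grad = -1.1924
  prox(v) = soft_thresh(-1.1924, 0.0318) = -1.1606
f(x_2) = 5*(-1.1606)^2 + 11*(-1.1606) + 0.54*|-1.1606| = -5.4049


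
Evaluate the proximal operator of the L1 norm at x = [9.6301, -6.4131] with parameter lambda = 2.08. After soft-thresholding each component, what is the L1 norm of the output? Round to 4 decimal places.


Soft-thresholding with lambda = 2.08:
prox(9.6301) = sign(9.6301)*max(|9.6301| - 2.08, 0) = 7.5501
prox(-6.4131) = sign(-6.4131)*max(|-6.4131| - 2.08, 0) = -4.3331
prox(x) = [7.5501, -4.3331]
||prox(x)||_1 = 7.5501 + 4.3331 = 11.8832


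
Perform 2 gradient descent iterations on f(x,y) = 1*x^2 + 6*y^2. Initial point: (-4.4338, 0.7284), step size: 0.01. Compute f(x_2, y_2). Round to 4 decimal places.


Gradient descent on f(x,y) = 1*x^2 + 6*y^2.
Starting point: (-4.4338, 0.7284), alpha = 0.01
Step 1: grad_x = 2*1*-4.4338 = -8.8676, grad_y = 2*6*0.7284 = 8.7408
  x_1 = -4.4338 - 0.01*-8.8676 = -4.3451
  y_1 = 0.7284 - 0.01*8.7408 = 0.641
Step 2: grad_x = 2*1*-4.3451 = -8.6902, grad_y = 2*6*0.641 = 7.6919
  x_2 = -4.3451 - 0.01*-8.6902 = -4.2582
  y_2 = 0.641 - 0.01*7.6919 = 0.5641
f(-4.2582, 0.5641) = 1*(-4.2582)^2 + 6*0.5641^2 = 20.0415


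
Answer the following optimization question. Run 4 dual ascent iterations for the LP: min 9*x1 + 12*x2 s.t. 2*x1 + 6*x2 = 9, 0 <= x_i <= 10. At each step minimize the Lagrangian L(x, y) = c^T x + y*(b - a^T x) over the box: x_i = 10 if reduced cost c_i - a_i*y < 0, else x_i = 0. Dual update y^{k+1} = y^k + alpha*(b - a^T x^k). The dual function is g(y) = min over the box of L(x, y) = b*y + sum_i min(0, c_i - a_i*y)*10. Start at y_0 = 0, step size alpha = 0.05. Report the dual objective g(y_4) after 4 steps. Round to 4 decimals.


Dual ascent for LP: min 9*x1 + 12*x2, 2*x1 + 6*x2 = 9, 0 <= x_i <= 10
Step 1: y^k = 0.0, reduced costs: (9.0, 12.0)
  x^k = (0.0, 0.0), subgradient = b - a^T x = 9.0
  y^{k+1} = 0.0 + 0.05*9.0 = 0.45
Step 2: y^k = 0.45, reduced costs: (8.1, 9.3)
  x^k = (0.0, 0.0), subgradient = b - a^T x = 9.0
  y^{k+1} = 0.45 + 0.05*9.0 = 0.9
Step 3: y^k = 0.9, reduced costs: (7.2, 6.6)
  x^k = (0.0, 0.0), subgradient = b - a^T x = 9.0
  y^{k+1} = 0.9 + 0.05*9.0 = 1.35
Step 4: y^k = 1.35, reduced costs: (6.3, 3.9)
  x^k = (0.0, 0.0), subgradient = b - a^T x = 9.0
  y^{k+1} = 1.35 + 0.05*9.0 = 1.8
Dual objective at y_4 = 1.8: reduced costs (5.4, 1.2), box minimizer x = (0.0, 0.0)
g(y_4) = b*y + (c1 - a1*y)*x1 + (c2 - a2*y)*x2 = 9*1.8 + 5.4*0.0 + 1.2*0.0 = 16.2 + 0.0 + 0.0 = 16.2


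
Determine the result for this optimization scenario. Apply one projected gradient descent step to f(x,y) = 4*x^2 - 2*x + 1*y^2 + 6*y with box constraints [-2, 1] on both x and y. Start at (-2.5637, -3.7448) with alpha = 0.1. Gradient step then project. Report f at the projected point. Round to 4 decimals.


Step 1: Compute gradient at (-2.5637, -3.7448).
grad_x = 2*4*-2.5637 - 2 = -22.5096
grad_y = 2*1*-3.7448 + 6 = -1.4896
Step 2: Gradient step.
x_raw = -2.5637 - 0.1*-22.5096 = -0.3127
y_raw = -3.7448 - 0.1*-1.4896 = -3.5958
Step 3: Project onto [-2, 1].
x_proj = clip(-0.3127) = -0.3127
y_proj = clip(-3.5958) = -2.0
Step 4: Evaluate f.
f(-0.3127, -2.0) = -6.9833


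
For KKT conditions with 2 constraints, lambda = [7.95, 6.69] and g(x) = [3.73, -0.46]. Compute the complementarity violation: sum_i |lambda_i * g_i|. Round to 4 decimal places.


KKT complementary slackness check:
lambda_1 * g_1 = 7.95 * 3.73 = 29.6535
lambda_2 * g_2 = 6.69 * -0.46 = -3.0774
Total violation = 29.6535 + 3.0774 = 32.7309


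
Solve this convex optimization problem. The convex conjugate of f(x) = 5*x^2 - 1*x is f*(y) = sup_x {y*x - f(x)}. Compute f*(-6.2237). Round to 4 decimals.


f*(y) = sup_x {y*x - a*x^2 - b*x} = sup_x {(y-b)*x - a*x^2}
FOC: (y - b) - 2a*x = 0 => x* = (y - b)/(2a)
x* = (-6.2237 + 1)/(2*5) = -0.5224
f*(-6.2237) = (y-b)^2/(4a) = (-6.2237 + 1)^2/(4*5)
= 27.287/20 = 1.3644


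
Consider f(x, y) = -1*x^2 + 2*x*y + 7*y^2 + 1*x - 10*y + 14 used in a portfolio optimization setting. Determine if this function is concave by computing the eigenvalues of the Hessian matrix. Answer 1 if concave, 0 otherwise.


The Hessian of f(x,y) = -1*x^2 + 2*x*y + 7*y^2 + 1*x - 10*y + 14 is:
H = [[-2, 2], [2, 14]]
Trace = -2 + 14 = 12
Determinant = -2*14 - (2)^2 = -32
Discriminant = (12)^2 - 4*-32 = 272.0
Eigenvalues: lambda_1 = -2.2462, lambda_2 = 14.2462
The function is not concave.

0


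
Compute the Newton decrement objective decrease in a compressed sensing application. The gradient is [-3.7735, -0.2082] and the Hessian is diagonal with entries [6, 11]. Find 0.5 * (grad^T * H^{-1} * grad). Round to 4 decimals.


Step 1: H is diagonal, so H^(-1) * g = [-0.6289, -0.0189].
Step 2: g^T H^(-1) g = sum_i g_i^2 / H_ii
  = (-3.7735)^2/6 + (-0.2082)^2/11
  = 2.3732 + 0.0039 = 2.3772
Step 3: Objective decrease = 0.5 * g^T H^(-1) g = 1.1886


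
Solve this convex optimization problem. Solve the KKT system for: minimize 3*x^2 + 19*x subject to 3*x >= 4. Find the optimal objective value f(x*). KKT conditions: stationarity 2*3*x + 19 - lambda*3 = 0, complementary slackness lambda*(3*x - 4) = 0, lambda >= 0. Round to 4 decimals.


Step 1: Try lambda = 0 (constraint inactive).
x_unc = -19/(2*3) = -3.1667
Check: 3*-3.1667 = -9.5001 < 4 -- violated!
Step 2: Constraint must be active: 3*x = 4
x* = 4/3 = 1.3333 (rounded; the exact value 4/3 is used below)
lambda = (2*3*(4/3) + 19)/3 = 9.0
Step 3: Compute optimal value.
f(x*) = 3*(4/3)^2 + 19*(4/3) = 30.6667


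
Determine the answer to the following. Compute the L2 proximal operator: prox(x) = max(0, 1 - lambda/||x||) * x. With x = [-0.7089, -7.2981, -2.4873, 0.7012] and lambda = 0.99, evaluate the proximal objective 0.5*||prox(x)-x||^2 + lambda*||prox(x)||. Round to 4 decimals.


Step 1: Compute ||x||.
||x|| = 7.7745
Step 2: Compute scaling factor.
scale = max(0, 1 - 0.99/7.7745) = 0.8727
Step 3: prox(x) = [-0.6186, -6.3688, -2.1706, 0.6119]
||prox(x)|| = 6.7845
Step 4: Proximal objective.
0.5*||prox-x||^2 = 0.4901
lambda*||prox|| = 6.7167
Total = 7.2067


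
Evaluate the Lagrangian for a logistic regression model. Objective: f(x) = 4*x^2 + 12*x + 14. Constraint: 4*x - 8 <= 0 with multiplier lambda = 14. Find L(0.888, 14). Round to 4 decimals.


Step 1: Evaluate f(x).
f(0.888) = 4*0.888^2 + 12*0.888 + 14 = 27.8102
Step 2: Evaluate g(x).
g(0.888) = 4*0.888 - 8 = -4.448
Step 3: Compute Lagrangian.
L = 27.8102 + 14*-4.448 = -34.4618


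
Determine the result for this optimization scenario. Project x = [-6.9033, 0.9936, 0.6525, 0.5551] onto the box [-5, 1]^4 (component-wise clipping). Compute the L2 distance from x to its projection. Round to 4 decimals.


Project each component onto [-5, 1].
clip(-6.9033) = -5.0, clip(0.9936) = 0.9936, clip(0.6525) = 0.6525, clip(0.5551) = 0.5551
Projection = [-5.0, 0.9936, 0.6525, 0.5551]
Squared diffs: [3.6226, 0.0, 0.0, 0.0]
Distance = sqrt(3.6226) = 1.9033


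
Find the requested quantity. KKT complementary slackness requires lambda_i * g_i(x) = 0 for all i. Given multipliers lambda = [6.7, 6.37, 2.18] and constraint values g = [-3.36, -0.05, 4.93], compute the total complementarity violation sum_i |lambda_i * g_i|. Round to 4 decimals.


KKT complementary slackness check:
lambda_1 * g_1 = 6.7 * -3.36 = -22.512
lambda_2 * g_2 = 6.37 * -0.05 = -0.3185
lambda_3 * g_3 = 2.18 * 4.93 = 10.7474
Total violation = 22.512 + 0.3185 + 10.7474 = 33.5779


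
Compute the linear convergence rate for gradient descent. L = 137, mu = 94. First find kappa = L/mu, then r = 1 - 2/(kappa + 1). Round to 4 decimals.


Step 1: Compute the condition number.
kappa = L/mu = 137/94 = 1.4574
Step 2: Compute the convergence rate.
r = 1 - 2/(kappa + 1) = 1 - 2*mu/(L + mu) = (L - mu)/(L + mu) = 43/231 = 0.1861


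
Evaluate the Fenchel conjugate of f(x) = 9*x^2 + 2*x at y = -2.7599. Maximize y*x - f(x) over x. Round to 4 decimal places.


f*(y) = sup_x {y*x - a*x^2 - b*x} = sup_x {(y-b)*x - a*x^2}
FOC: (y - b) - 2a*x = 0 => x* = (y - b)/(2a)
x* = (-2.7599 - 2)/(2*9) = -0.2644
f*(-2.7599) = (y-b)^2/(4a) = (-2.7599 - 2)^2/(4*9)
= 22.6566/36 = 0.6294


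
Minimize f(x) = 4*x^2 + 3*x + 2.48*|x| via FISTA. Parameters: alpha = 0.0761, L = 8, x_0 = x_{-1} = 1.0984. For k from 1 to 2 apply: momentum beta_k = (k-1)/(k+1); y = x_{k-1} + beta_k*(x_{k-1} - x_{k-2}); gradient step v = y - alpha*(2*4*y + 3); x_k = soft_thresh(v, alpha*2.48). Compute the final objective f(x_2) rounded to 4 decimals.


FISTA on f(x) = 4*x^2 + 3*x + 2.48*|x|
L = 8, alpha = 0.0761
Iteration 1: beta = 0.0, y = 1.0984 + 0.0*(1.0984 - 1.0984) = 1.0984
  grad(y) = 11.7872, v = y - alpha*grad = 0.2014
  prox(v) = soft_thresh(0.2014, 0.1887) = 0.0127
Iteration 2: beta = 0.3333, y = 0.0127 + 0.3333*(0.0127 - 1.0984) = -0.3492
  grad(y) = 0.206, v = y - alpha*grad = -0.3649
  prox(v) = soft_thresh(-0.3649, 0.1887) = -0.1762
f(x_2) = 4*(-0.1762)^2 + 3*(-0.1762) + 2.48*|-0.1762| = 0.0326


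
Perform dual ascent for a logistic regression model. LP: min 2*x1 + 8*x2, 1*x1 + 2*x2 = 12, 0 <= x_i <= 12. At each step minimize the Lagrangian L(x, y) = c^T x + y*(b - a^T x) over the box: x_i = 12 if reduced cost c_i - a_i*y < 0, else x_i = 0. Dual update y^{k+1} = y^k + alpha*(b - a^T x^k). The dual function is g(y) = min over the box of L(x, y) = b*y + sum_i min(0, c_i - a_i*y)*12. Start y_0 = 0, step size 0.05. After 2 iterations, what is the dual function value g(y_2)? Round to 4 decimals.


Dual ascent for LP: min 2*x1 + 8*x2, 1*x1 + 2*x2 = 12, 0 <= x_i <= 12
Step 1: y^k = 0.0, reduced costs: (2.0, 8.0)
  x^k = (0.0, 0.0), subgradient = b - a^T x = 12.0
  y^{k+1} = 0.0 + 0.05*12.0 = 0.6
Step 2: y^k = 0.6, reduced costs: (1.4, 6.8)
  x^k = (0.0, 0.0), subgradient = b - a^T x = 12.0
  y^{k+1} = 0.6 + 0.05*12.0 = 1.2
Dual objective at y_2 = 1.2: reduced costs (0.8, 5.6), box minimizer x = (0.0, 0.0)
g(y_2) = b*y + (c1 - a1*y)*x1 + (c2 - a2*y)*x2 = 12*1.2 + 0.8*0.0 + 5.6*0.0 = 14.4 + 0.0 + 0.0 = 14.4


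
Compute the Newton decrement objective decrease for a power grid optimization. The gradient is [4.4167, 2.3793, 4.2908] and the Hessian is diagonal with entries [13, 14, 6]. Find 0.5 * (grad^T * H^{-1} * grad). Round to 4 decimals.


Step 1: H is diagonal, so H^(-1) * g = [0.3397, 0.17, 0.7151].
Step 2: g^T H^(-1) g = sum_i g_i^2 / H_ii
  = (4.4167)^2/13 + (2.3793)^2/14 + (4.2908)^2/6
  = 1.5006 + 0.4044 + 3.0685 = 4.9734
Step 3: Objective decrease = 0.5 * g^T H^(-1) g = 2.4867


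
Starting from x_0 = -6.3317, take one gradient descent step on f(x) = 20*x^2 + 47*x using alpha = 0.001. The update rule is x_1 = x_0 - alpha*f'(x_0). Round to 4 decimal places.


We compute the gradient at x_0 and apply the update.
f'(x) = 40*x + 47
f'(-6.3317) = 40*-6.3317 + 47 = -206.268
x_1 = -6.3317 - 0.001*-206.268 = -6.1254


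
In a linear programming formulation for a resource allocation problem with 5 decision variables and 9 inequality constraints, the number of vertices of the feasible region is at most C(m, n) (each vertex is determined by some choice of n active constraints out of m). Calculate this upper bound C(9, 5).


Each vertex corresponds to some choice of n active constraints out of m, so the number of vertices is at most C(m, n) = m! / (n!(m-n)!).
m = 9, n = 5
Numerator: 9 * 8 * 7 * 6 * 5
Denominator: 5! = 120
C(9, 5) = 126


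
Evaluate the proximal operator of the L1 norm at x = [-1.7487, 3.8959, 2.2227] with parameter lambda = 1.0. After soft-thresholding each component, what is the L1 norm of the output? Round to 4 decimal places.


Soft-thresholding with lambda = 1.0:
prox(-1.7487) = sign(-1.7487)*max(|-1.7487| - 1.0, 0) = -0.7487
prox(3.8959) = sign(3.8959)*max(|3.8959| - 1.0, 0) = 2.8959
prox(2.2227) = sign(2.2227)*max(|2.2227| - 1.0, 0) = 1.2227
prox(x) = [-0.7487, 2.8959, 1.2227]
||prox(x)||_1 = 0.7487 + 2.8959 + 1.2227 = 4.8673


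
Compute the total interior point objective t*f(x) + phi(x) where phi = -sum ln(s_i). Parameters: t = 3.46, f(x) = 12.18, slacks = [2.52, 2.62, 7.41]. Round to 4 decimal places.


Step 1: Compute log-barrier.
ln values: [0.9243, 0.9632, 2.0028]
phi = -(0.9243 + 0.9632 + 2.0028) = -3.8903
Step 2: Compute augmented objective.
t*f(x) = 3.46*12.18 = 42.1428
Total = 42.1428 - 3.8903 = 38.2525


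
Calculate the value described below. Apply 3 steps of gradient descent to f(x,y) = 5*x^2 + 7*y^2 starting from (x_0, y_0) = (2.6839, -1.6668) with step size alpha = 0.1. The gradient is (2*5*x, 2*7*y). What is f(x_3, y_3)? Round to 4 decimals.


Gradient descent on f(x,y) = 5*x^2 + 7*y^2.
Starting point: (2.6839, -1.6668), alpha = 0.1
Step 1: grad_x = 2*5*2.6839 = 26.839, grad_y = 2*7*-1.6668 = -23.3352
  x_1 = 2.6839 - 0.1*26.839 = 0.0
  y_1 = -1.6668 - 0.1*-23.3352 = 0.6667
Step 2: grad_x = 2*5*0.0 = 0.0, grad_y = 2*7*0.6667 = 9.3341
  x_2 = 0.0 - 0.1*0.0 = 0.0
  y_2 = 0.6667 - 0.1*9.3341 = -0.2667
Step 3: grad_x = 2*5*0.0 = 0.0, grad_y = 2*7*-0.2667 = -3.7336
  x_3 = 0.0 - 0.1*0.0 = 0.0
  y_3 = -0.2667 - 0.1*-3.7336 = 0.1067
f(0.0, 0.1067) = 5*0.0^2 + 7*0.1067^2 = 0.0797


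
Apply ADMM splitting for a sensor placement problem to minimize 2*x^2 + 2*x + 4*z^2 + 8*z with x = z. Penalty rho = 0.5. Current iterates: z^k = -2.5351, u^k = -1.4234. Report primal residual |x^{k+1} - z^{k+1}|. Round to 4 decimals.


ADMM iteration with rho = 0.5, z^k = -2.5351, u^k = -1.4234
Step 1: x-update.
Minimize 2*x^2 + 2*x + (0.5/2)*(x + 2.5351 - 1.4234)^2
FOC: (2*2 + 0.5)*x = -2 + 0.5*(-2.5351 + 1.4234)
x^{k+1} = -0.568
Step 2: z-update.
Minimize 4*z^2 + 8*z + (0.5/2)*(-0.568 - z - 1.4234)^2
FOC: (2*4 + 0.5)*z = -8 + 0.5*(-0.568 - 1.4234)
z^{k+1} = -1.0583
Step 3: u-update.
u^{k+1} = -1.4234 - 0.568 + 1.0583 = -0.9331
Step 4: Primal residual = |-0.568 + 1.0583| = 0.4903


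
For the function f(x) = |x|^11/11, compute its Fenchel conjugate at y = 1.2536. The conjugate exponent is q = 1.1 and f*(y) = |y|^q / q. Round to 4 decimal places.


The conjugate exponent q satisfies 1/p + 1/q = 1.
p = 11, so q = 11/(11 - 1) = 1.1
|y|^q = 1.2536^1.1 = 1.2823
f*(1.2536) = 1.2823 / 1.1 = 1.1657


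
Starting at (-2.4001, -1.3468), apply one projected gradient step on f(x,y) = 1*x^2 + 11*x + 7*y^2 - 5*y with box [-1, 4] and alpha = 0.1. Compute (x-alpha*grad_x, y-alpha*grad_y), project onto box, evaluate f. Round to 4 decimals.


Step 1: Compute gradient at (-2.4001, -1.3468).
grad_x = 2*1*-2.4001 + 11 = 6.1998
grad_y = 2*7*-1.3468 - 5 = -23.8552
Step 2: Gradient step.
x_raw = -2.4001 - 0.1*6.1998 = -3.0201
y_raw = -1.3468 - 0.1*-23.8552 = 1.0387
Step 3: Project onto [-1, 4].
x_proj = clip(-3.0201) = -1.0
y_proj = clip(1.0387) = 1.0387
Step 4: Evaluate f.
f(-1.0, 1.0387) = -7.641
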